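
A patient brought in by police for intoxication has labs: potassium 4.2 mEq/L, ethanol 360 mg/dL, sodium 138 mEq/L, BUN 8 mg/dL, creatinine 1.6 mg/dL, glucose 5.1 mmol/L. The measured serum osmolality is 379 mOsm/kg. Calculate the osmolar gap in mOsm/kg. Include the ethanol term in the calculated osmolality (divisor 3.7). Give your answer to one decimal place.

Calculated osmolality = 2·Na + glucose + BUN/2.8 + ethanol/3.7
= 2·138 + 5.1 + 8/2.8 + 360/3.7
= 276 + 5.10 + 2.86 + 97.30
= 381.26 mOsm/kg ≈ 381.3 mOsm/kg
Osmolar gap = measured − calculated = 379 − 381.3 = -2.3 mOsm/kg

-2.3 mOsm/kg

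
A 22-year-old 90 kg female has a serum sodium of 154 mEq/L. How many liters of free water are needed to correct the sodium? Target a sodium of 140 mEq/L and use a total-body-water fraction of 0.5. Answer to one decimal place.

4.5 L

TBW = 0.5 · 90 = 45 L
Free water deficit = TBW · (Na/140 − 1)
= 45 · (154/140 − 1)
= 45 · 0.1
= 4.5 L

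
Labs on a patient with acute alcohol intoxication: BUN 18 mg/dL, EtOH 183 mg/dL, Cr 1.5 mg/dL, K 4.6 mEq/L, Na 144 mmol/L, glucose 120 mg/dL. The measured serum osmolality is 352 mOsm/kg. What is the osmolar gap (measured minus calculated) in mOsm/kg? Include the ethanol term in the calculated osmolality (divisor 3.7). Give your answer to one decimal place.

1.4 mOsm/kg

Calculated osmolality = 2·Na + glucose/18 + BUN/2.8 + ethanol/3.7
= 2·144 + 120/18 + 18/2.8 + 183/3.7
= 288 + 6.67 + 6.43 + 49.46
= 350.56 mOsm/kg ≈ 350.6 mOsm/kg
Osmolar gap = measured − calculated = 352 − 350.6 = 1.4 mOsm/kg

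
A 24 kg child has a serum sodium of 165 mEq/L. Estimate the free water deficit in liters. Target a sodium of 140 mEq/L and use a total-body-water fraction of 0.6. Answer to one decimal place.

TBW = 0.6 · 24 = 14.4 L
Free water deficit = TBW · (Na/140 − 1)
= 14.4 · (165/140 − 1)
= 14.4 · 0.1786
= 2.57 L

2.6 L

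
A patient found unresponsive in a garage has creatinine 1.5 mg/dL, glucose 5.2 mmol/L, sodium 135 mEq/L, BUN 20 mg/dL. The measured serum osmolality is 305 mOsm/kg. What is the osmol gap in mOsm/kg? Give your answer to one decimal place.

Calculated osmolality = 2·Na + glucose + BUN/2.8
= 2·135 + 5.2 + 20/2.8
= 270 + 5.20 + 7.14
= 282.34 mOsm/kg ≈ 282.3 mOsm/kg
Osmolar gap = measured − calculated = 305 − 282.3 = 22.7 mOsm/kg

22.7 mOsm/kg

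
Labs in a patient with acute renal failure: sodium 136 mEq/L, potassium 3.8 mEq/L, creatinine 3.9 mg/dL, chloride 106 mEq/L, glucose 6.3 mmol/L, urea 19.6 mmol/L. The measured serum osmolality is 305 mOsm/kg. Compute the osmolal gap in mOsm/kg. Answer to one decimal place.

Calculated osmolality = 2·Na + glucose + urea
= 2·136 + 6.3 + 19.6
= 272 + 6.30 + 19.60
= 297.9 mOsm/kg ≈ 297.9 mOsm/kg
Osmolar gap = measured − calculated = 305 − 297.9 = 7.1 mOsm/kg

7.1 mOsm/kg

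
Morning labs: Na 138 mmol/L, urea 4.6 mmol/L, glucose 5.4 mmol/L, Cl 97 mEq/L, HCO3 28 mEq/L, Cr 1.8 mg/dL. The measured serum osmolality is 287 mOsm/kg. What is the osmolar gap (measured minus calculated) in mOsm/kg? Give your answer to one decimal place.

1.0 mOsm/kg

Calculated osmolality = 2·Na + glucose + urea
= 2·138 + 5.4 + 4.6
= 276 + 5.40 + 4.60
= 286 mOsm/kg ≈ 286.0 mOsm/kg
Osmolar gap = measured − calculated = 287 − 286.0 = 1.0 mOsm/kg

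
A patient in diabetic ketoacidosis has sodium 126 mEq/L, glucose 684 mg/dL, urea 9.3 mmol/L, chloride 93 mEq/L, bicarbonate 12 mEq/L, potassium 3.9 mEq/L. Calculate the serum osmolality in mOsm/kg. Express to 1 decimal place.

Calculated osmolality = 2·Na + glucose/18 + urea
= 2·126 + 684/18 + 9.3
= 252 + 38 + 9.30
= 299.3 mOsm/kg

299.3 mOsm/kg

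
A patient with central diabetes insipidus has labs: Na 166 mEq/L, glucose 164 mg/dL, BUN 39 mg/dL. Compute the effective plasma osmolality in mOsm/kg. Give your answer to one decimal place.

Effective osmolality excludes urea (freely permeant across cell membranes):
2·Na + glucose/18
= 2·166 + 164/18
= 332 + 9.11
= 341.11 mOsm/kg

341.1 mOsm/kg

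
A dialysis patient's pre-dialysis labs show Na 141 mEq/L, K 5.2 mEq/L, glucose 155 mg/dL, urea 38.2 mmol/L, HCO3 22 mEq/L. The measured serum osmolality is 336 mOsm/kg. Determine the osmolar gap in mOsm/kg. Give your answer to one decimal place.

7.2 mOsm/kg

Calculated osmolality = 2·Na + glucose/18 + urea
= 2·141 + 155/18 + 38.2
= 282 + 8.61 + 38.20
= 328.81 mOsm/kg ≈ 328.8 mOsm/kg
Osmolar gap = measured − calculated = 336 − 328.8 = 7.2 mOsm/kg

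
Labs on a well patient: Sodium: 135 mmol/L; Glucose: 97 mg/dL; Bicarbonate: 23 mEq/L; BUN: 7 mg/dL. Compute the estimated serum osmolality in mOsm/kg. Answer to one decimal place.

277.9 mOsm/kg

Calculated osmolality = 2·Na + glucose/18 + BUN/2.8
= 2·135 + 97/18 + 7/2.8
= 270 + 5.39 + 2.50
= 277.89 mOsm/kg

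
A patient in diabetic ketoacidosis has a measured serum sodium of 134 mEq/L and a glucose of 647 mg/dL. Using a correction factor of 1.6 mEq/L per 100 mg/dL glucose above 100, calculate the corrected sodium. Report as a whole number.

Corrected Na = measured Na + 1.6 · (glucose − 100)/100
= 134 + 1.6 · (647 − 100)/100
= 134 + 8.8
= 142.8 mEq/L

143 mEq/L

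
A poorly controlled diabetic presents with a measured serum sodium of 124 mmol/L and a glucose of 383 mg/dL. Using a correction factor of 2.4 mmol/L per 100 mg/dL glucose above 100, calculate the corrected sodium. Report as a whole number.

131 mmol/L

Corrected Na = measured Na + 2.4 · (glucose − 100)/100
= 124 + 2.4 · (383 − 100)/100
= 124 + 6.8
= 130.8 mmol/L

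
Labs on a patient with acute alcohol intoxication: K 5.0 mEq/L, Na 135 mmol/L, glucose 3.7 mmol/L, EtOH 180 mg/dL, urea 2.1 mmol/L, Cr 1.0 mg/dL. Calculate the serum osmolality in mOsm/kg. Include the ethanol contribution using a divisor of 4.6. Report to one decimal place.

Calculated osmolality = 2·Na + glucose + urea + ethanol/4.6
= 2·135 + 3.7 + 2.1 + 180/4.6
= 270 + 3.70 + 2.10 + 39.13
= 314.93 mOsm/kg

314.9 mOsm/kg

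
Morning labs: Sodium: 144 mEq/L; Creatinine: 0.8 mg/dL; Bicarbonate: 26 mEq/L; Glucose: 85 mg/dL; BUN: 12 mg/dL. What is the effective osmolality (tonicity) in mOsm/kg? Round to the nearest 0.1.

Effective osmolality excludes urea (freely permeant across cell membranes):
2·Na + glucose/18
= 2·144 + 85/18
= 288 + 4.72
= 292.72 mOsm/kg

292.7 mOsm/kg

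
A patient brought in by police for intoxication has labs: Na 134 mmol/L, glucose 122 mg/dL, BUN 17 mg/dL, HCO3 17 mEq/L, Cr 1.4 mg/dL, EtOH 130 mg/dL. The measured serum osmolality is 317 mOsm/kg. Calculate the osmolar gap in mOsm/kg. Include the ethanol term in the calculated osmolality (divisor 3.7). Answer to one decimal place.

Calculated osmolality = 2·Na + glucose/18 + BUN/2.8 + ethanol/3.7
= 2·134 + 122/18 + 17/2.8 + 130/3.7
= 268 + 6.78 + 6.07 + 35.14
= 315.99 mOsm/kg ≈ 316.0 mOsm/kg
Osmolar gap = measured − calculated = 317 − 316.0 = 1.0 mOsm/kg

1.0 mOsm/kg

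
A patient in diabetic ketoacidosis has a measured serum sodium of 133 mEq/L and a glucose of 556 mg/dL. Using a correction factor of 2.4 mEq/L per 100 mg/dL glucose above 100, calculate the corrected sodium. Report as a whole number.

Corrected Na = measured Na + 2.4 · (glucose − 100)/100
= 133 + 2.4 · (556 − 100)/100
= 133 + 10.9
= 143.9 mEq/L

144 mEq/L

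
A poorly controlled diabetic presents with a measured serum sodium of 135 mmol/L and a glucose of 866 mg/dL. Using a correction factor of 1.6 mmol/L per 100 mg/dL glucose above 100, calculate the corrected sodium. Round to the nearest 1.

147 mmol/L

Corrected Na = measured Na + 1.6 · (glucose − 100)/100
= 135 + 1.6 · (866 − 100)/100
= 135 + 12.3
= 147.3 mmol/L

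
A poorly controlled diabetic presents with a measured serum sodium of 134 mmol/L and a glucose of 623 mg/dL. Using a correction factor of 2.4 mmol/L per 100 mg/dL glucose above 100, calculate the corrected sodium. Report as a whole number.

Corrected Na = measured Na + 2.4 · (glucose − 100)/100
= 134 + 2.4 · (623 − 100)/100
= 134 + 12.6
= 146.6 mmol/L

147 mmol/L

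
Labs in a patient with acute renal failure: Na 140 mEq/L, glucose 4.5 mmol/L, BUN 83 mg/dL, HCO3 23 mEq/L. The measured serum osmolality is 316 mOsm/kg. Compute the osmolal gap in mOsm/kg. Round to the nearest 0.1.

1.9 mOsm/kg

Calculated osmolality = 2·Na + glucose + BUN/2.8
= 2·140 + 4.5 + 83/2.8
= 280 + 4.50 + 29.64
= 314.14 mOsm/kg ≈ 314.1 mOsm/kg
Osmolar gap = measured − calculated = 316 − 314.1 = 1.9 mOsm/kg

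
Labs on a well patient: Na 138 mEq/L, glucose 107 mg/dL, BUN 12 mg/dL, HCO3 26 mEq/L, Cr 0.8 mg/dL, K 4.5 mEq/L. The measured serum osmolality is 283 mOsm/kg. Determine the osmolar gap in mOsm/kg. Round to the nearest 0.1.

Calculated osmolality = 2·Na + glucose/18 + BUN/2.8
= 2·138 + 107/18 + 12/2.8
= 276 + 5.94 + 4.29
= 286.23 mOsm/kg ≈ 286.2 mOsm/kg
Osmolar gap = measured − calculated = 283 − 286.2 = -3.2 mOsm/kg

-3.2 mOsm/kg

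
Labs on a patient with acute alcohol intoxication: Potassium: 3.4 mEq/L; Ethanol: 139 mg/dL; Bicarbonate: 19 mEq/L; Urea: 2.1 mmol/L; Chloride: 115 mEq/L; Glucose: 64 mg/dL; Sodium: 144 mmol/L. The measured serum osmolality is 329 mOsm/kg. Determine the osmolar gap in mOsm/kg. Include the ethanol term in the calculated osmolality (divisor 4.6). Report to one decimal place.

Calculated osmolality = 2·Na + glucose/18 + urea + ethanol/4.6
= 2·144 + 64/18 + 2.1 + 139/4.6
= 288 + 3.56 + 2.10 + 30.22
= 323.88 mOsm/kg ≈ 323.9 mOsm/kg
Osmolar gap = measured − calculated = 329 − 323.9 = 5.1 mOsm/kg

5.1 mOsm/kg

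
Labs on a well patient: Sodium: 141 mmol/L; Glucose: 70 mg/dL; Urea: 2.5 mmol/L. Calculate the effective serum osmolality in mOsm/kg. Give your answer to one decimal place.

Effective osmolality excludes urea (freely permeant across cell membranes):
2·Na + glucose/18
= 2·141 + 70/18
= 282 + 3.89
= 285.89 mOsm/kg

285.9 mOsm/kg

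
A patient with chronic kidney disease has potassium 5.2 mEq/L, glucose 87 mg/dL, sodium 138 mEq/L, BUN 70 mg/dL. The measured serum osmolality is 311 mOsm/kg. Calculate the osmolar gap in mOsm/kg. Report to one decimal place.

Calculated osmolality = 2·Na + glucose/18 + BUN/2.8
= 2·138 + 87/18 + 70/2.8
= 276 + 4.83 + 25
= 305.83 mOsm/kg ≈ 305.8 mOsm/kg
Osmolar gap = measured − calculated = 311 − 305.8 = 5.2 mOsm/kg

5.2 mOsm/kg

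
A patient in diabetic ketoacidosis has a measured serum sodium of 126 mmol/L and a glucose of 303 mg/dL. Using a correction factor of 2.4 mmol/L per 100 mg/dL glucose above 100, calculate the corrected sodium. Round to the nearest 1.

Corrected Na = measured Na + 2.4 · (glucose − 100)/100
= 126 + 2.4 · (303 − 100)/100
= 126 + 4.9
= 130.9 mmol/L

131 mmol/L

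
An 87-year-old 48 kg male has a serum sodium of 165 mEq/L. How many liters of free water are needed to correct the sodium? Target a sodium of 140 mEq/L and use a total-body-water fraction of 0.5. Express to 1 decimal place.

4.3 L

TBW = 0.5 · 48 = 24 L
Free water deficit = TBW · (Na/140 − 1)
= 24 · (165/140 − 1)
= 24 · 0.1786
= 4.29 L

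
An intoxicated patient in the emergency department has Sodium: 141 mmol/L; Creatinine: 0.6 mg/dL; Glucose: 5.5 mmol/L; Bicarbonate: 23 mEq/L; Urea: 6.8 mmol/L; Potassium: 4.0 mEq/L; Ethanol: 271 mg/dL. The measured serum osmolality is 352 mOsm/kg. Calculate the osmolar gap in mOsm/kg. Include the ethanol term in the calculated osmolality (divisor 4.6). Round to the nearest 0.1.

Calculated osmolality = 2·Na + glucose + urea + ethanol/4.6
= 2·141 + 5.5 + 6.8 + 271/4.6
= 282 + 5.50 + 6.80 + 58.91
= 353.21 mOsm/kg ≈ 353.2 mOsm/kg
Osmolar gap = measured − calculated = 352 − 353.2 = -1.2 mOsm/kg

-1.2 mOsm/kg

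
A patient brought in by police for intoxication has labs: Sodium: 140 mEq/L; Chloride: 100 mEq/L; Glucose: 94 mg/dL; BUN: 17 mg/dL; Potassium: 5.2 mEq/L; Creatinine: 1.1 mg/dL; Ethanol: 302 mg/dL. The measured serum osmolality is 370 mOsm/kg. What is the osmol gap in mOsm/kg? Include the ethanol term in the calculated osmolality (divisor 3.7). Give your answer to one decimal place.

Calculated osmolality = 2·Na + glucose/18 + BUN/2.8 + ethanol/3.7
= 2·140 + 94/18 + 17/2.8 + 302/3.7
= 280 + 5.22 + 6.07 + 81.62
= 372.91 mOsm/kg ≈ 372.9 mOsm/kg
Osmolar gap = measured − calculated = 370 − 372.9 = -2.9 mOsm/kg

-2.9 mOsm/kg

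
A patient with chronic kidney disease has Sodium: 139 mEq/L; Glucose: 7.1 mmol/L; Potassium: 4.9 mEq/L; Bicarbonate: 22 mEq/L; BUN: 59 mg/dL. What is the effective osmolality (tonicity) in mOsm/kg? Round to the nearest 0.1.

Effective osmolality excludes urea (freely permeant across cell membranes):
2·Na + glucose
= 2·139 + 7.1
= 278 + 7.1
= 285.1 mOsm/kg

285.1 mOsm/kg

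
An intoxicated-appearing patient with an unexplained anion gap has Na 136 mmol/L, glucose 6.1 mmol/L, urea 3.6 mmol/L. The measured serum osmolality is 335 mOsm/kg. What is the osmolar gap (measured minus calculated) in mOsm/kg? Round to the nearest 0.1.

53.3 mOsm/kg

Calculated osmolality = 2·Na + glucose + urea
= 2·136 + 6.1 + 3.6
= 272 + 6.10 + 3.60
= 281.7 mOsm/kg ≈ 281.7 mOsm/kg
Osmolar gap = measured − calculated = 335 − 281.7 = 53.3 mOsm/kg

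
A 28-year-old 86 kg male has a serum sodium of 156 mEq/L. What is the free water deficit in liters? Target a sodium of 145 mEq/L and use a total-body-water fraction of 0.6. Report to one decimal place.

TBW = 0.6 · 86 = 51.6 L
Free water deficit = TBW · (Na/145 − 1)
= 51.6 · (156/145 − 1)
= 51.6 · 0.0759
= 3.92 L

3.9 L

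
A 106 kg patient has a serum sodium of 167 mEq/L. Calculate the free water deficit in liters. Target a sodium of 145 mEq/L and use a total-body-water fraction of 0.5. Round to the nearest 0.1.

8.0 L

TBW = 0.5 · 106 = 53 L
Free water deficit = TBW · (Na/145 − 1)
= 53 · (167/145 − 1)
= 53 · 0.1517
= 8.04 L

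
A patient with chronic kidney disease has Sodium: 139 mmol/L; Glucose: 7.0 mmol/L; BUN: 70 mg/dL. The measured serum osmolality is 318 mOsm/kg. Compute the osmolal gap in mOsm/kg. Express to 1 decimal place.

Calculated osmolality = 2·Na + glucose + BUN/2.8
= 2·139 + 7 + 70/2.8
= 278 + 7 + 25
= 310 mOsm/kg ≈ 310.0 mOsm/kg
Osmolar gap = measured − calculated = 318 − 310.0 = 8.0 mOsm/kg

8.0 mOsm/kg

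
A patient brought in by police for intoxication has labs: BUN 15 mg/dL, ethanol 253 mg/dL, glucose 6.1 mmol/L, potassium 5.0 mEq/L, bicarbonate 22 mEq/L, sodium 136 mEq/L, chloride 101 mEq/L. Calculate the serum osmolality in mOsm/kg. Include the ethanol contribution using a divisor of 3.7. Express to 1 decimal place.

351.8 mOsm/kg

Calculated osmolality = 2·Na + glucose + BUN/2.8 + ethanol/3.7
= 2·136 + 6.1 + 15/2.8 + 253/3.7
= 272 + 6.10 + 5.36 + 68.38
= 351.84 mOsm/kg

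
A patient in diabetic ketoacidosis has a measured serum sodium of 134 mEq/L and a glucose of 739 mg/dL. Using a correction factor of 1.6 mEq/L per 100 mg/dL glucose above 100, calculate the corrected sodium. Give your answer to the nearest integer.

Corrected Na = measured Na + 1.6 · (glucose − 100)/100
= 134 + 1.6 · (739 − 100)/100
= 134 + 10.2
= 144.2 mEq/L

144 mEq/L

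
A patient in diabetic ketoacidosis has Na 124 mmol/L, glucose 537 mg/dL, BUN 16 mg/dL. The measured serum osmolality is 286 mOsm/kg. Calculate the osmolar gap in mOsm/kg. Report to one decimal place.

2.5 mOsm/kg

Calculated osmolality = 2·Na + glucose/18 + BUN/2.8
= 2·124 + 537/18 + 16/2.8
= 248 + 29.83 + 5.71
= 283.54 mOsm/kg ≈ 283.5 mOsm/kg
Osmolar gap = measured − calculated = 286 − 283.5 = 2.5 mOsm/kg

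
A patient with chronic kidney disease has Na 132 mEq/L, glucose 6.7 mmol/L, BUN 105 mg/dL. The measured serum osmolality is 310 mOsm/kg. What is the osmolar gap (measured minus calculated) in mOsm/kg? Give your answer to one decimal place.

Calculated osmolality = 2·Na + glucose + BUN/2.8
= 2·132 + 6.7 + 105/2.8
= 264 + 6.70 + 37.50
= 308.2 mOsm/kg ≈ 308.2 mOsm/kg
Osmolar gap = measured − calculated = 310 − 308.2 = 1.8 mOsm/kg

1.8 mOsm/kg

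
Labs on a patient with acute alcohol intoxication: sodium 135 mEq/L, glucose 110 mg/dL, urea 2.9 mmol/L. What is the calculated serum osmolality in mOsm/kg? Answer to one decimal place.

279.0 mOsm/kg

Calculated osmolality = 2·Na + glucose/18 + urea
= 2·135 + 110/18 + 2.9
= 270 + 6.11 + 2.90
= 279.01 mOsm/kg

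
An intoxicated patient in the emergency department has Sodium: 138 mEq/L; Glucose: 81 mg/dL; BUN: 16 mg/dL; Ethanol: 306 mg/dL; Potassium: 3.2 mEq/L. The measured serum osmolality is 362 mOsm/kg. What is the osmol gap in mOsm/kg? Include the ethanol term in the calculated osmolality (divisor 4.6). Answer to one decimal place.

9.3 mOsm/kg

Calculated osmolality = 2·Na + glucose/18 + BUN/2.8 + ethanol/4.6
= 2·138 + 81/18 + 16/2.8 + 306/4.6
= 276 + 4.50 + 5.71 + 66.52
= 352.73 mOsm/kg ≈ 352.7 mOsm/kg
Osmolar gap = measured − calculated = 362 − 352.7 = 9.3 mOsm/kg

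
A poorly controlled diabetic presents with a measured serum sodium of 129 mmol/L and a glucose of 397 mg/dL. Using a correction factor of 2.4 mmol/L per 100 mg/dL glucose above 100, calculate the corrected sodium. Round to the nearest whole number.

Corrected Na = measured Na + 2.4 · (glucose − 100)/100
= 129 + 2.4 · (397 − 100)/100
= 129 + 7.1
= 136.1 mmol/L

136 mmol/L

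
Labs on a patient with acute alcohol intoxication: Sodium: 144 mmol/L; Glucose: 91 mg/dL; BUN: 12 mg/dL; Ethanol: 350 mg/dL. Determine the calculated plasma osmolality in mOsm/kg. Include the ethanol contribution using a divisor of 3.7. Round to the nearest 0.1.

Calculated osmolality = 2·Na + glucose/18 + BUN/2.8 + ethanol/3.7
= 2·144 + 91/18 + 12/2.8 + 350/3.7
= 288 + 5.06 + 4.29 + 94.59
= 391.94 mOsm/kg

391.9 mOsm/kg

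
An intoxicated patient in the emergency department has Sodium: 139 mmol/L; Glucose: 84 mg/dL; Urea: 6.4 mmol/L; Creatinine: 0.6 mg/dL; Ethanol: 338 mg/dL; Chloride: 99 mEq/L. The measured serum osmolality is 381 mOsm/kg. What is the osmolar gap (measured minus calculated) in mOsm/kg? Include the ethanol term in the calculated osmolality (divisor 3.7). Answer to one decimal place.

0.6 mOsm/kg

Calculated osmolality = 2·Na + glucose/18 + urea + ethanol/3.7
= 2·139 + 84/18 + 6.4 + 338/3.7
= 278 + 4.67 + 6.40 + 91.35
= 380.42 mOsm/kg ≈ 380.4 mOsm/kg
Osmolar gap = measured − calculated = 381 − 380.4 = 0.6 mOsm/kg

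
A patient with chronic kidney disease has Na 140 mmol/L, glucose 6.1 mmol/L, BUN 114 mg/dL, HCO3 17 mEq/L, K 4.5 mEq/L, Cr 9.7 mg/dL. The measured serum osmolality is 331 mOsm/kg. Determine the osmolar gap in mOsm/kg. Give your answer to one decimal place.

4.2 mOsm/kg

Calculated osmolality = 2·Na + glucose + BUN/2.8
= 2·140 + 6.1 + 114/2.8
= 280 + 6.10 + 40.71
= 326.81 mOsm/kg ≈ 326.8 mOsm/kg
Osmolar gap = measured − calculated = 331 − 326.8 = 4.2 mOsm/kg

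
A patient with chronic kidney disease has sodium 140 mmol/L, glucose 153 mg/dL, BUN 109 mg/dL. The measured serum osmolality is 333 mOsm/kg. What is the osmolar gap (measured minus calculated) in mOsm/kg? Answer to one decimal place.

Calculated osmolality = 2·Na + glucose/18 + BUN/2.8
= 2·140 + 153/18 + 109/2.8
= 280 + 8.50 + 38.93
= 327.43 mOsm/kg ≈ 327.4 mOsm/kg
Osmolar gap = measured − calculated = 333 − 327.4 = 5.6 mOsm/kg

5.6 mOsm/kg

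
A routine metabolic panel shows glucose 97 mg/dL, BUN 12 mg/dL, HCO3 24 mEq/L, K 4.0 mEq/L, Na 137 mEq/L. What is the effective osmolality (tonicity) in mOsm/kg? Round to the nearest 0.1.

Effective osmolality excludes urea (freely permeant across cell membranes):
2·Na + glucose/18
= 2·137 + 97/18
= 274 + 5.39
= 279.39 mOsm/kg

279.4 mOsm/kg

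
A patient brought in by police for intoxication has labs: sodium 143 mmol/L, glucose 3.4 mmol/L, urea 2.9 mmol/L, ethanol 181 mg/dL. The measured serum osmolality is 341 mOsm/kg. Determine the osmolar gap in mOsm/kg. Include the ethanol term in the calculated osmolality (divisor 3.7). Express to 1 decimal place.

Calculated osmolality = 2·Na + glucose + urea + ethanol/3.7
= 2·143 + 3.4 + 2.9 + 181/3.7
= 286 + 3.40 + 2.90 + 48.92
= 341.22 mOsm/kg ≈ 341.2 mOsm/kg
Osmolar gap = measured − calculated = 341 − 341.2 = -0.2 mOsm/kg

-0.2 mOsm/kg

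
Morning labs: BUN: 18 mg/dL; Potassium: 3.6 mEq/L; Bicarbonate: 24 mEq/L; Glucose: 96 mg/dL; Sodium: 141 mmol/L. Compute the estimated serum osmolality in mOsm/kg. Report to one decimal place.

Calculated osmolality = 2·Na + glucose/18 + BUN/2.8
= 2·141 + 96/18 + 18/2.8
= 282 + 5.33 + 6.43
= 293.76 mOsm/kg

293.8 mOsm/kg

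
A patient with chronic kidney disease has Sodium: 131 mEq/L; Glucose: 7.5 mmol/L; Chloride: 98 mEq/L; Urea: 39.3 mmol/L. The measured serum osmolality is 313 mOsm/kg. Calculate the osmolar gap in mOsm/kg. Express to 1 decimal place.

4.2 mOsm/kg

Calculated osmolality = 2·Na + glucose + urea
= 2·131 + 7.5 + 39.3
= 262 + 7.50 + 39.30
= 308.8 mOsm/kg ≈ 308.8 mOsm/kg
Osmolar gap = measured − calculated = 313 − 308.8 = 4.2 mOsm/kg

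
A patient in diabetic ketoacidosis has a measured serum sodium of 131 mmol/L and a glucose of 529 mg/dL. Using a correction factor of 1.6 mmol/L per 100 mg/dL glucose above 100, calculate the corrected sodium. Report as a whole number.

138 mmol/L

Corrected Na = measured Na + 1.6 · (glucose − 100)/100
= 131 + 1.6 · (529 − 100)/100
= 131 + 6.9
= 137.9 mmol/L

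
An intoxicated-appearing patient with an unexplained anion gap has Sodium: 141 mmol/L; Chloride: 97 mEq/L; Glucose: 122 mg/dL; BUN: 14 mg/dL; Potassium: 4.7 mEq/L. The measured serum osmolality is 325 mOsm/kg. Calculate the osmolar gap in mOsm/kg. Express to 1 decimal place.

31.2 mOsm/kg

Calculated osmolality = 2·Na + glucose/18 + BUN/2.8
= 2·141 + 122/18 + 14/2.8
= 282 + 6.78 + 5
= 293.78 mOsm/kg ≈ 293.8 mOsm/kg
Osmolar gap = measured − calculated = 325 − 293.8 = 31.2 mOsm/kg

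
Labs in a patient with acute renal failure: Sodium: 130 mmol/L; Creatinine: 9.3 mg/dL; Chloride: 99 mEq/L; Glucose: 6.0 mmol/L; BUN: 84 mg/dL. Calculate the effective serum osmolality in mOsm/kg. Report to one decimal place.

Effective osmolality excludes urea (freely permeant across cell membranes):
2·Na + glucose
= 2·130 + 6
= 260 + 6
= 266 mOsm/kg

266.0 mOsm/kg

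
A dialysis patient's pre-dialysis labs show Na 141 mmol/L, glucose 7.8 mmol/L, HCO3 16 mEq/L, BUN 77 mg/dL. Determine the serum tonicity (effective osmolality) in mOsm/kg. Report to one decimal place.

289.8 mOsm/kg

Effective osmolality excludes urea (freely permeant across cell membranes):
2·Na + glucose
= 2·141 + 7.8
= 282 + 7.8
= 289.8 mOsm/kg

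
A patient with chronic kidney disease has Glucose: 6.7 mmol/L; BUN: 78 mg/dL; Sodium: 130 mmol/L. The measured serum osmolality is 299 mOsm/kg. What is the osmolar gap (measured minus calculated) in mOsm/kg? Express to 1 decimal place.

Calculated osmolality = 2·Na + glucose + BUN/2.8
= 2·130 + 6.7 + 78/2.8
= 260 + 6.70 + 27.86
= 294.56 mOsm/kg ≈ 294.6 mOsm/kg
Osmolar gap = measured − calculated = 299 − 294.6 = 4.4 mOsm/kg

4.4 mOsm/kg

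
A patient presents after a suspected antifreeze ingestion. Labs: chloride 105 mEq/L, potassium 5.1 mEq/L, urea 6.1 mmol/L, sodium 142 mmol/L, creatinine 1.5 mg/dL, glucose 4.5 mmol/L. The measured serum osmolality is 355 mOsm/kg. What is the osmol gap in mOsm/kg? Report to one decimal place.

60.4 mOsm/kg

Calculated osmolality = 2·Na + glucose + urea
= 2·142 + 4.5 + 6.1
= 284 + 4.50 + 6.10
= 294.6 mOsm/kg ≈ 294.6 mOsm/kg
Osmolar gap = measured − calculated = 355 − 294.6 = 60.4 mOsm/kg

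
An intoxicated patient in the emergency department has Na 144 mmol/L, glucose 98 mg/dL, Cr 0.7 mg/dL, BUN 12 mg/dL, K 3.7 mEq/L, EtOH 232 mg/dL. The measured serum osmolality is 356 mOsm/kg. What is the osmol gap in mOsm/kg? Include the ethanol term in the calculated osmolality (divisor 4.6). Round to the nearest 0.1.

7.8 mOsm/kg

Calculated osmolality = 2·Na + glucose/18 + BUN/2.8 + ethanol/4.6
= 2·144 + 98/18 + 12/2.8 + 232/4.6
= 288 + 5.44 + 4.29 + 50.43
= 348.16 mOsm/kg ≈ 348.2 mOsm/kg
Osmolar gap = measured − calculated = 356 − 348.2 = 7.8 mOsm/kg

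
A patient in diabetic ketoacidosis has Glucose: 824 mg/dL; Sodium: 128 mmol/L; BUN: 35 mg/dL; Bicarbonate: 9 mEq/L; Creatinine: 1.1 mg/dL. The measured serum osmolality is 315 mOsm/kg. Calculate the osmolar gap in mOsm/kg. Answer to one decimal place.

Calculated osmolality = 2·Na + glucose/18 + BUN/2.8
= 2·128 + 824/18 + 35/2.8
= 256 + 45.78 + 12.50
= 314.28 mOsm/kg ≈ 314.3 mOsm/kg
Osmolar gap = measured − calculated = 315 − 314.3 = 0.7 mOsm/kg

0.7 mOsm/kg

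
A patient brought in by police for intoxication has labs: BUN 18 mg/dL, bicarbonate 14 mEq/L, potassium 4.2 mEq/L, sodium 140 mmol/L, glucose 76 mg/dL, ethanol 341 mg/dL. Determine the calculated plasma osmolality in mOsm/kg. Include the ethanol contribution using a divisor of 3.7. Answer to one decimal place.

Calculated osmolality = 2·Na + glucose/18 + BUN/2.8 + ethanol/3.7
= 2·140 + 76/18 + 18/2.8 + 341/3.7
= 280 + 4.22 + 6.43 + 92.16
= 382.81 mOsm/kg

382.8 mOsm/kg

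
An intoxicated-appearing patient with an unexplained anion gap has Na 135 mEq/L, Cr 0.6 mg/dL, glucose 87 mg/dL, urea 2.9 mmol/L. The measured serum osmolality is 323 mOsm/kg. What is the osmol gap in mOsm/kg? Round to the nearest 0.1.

45.3 mOsm/kg

Calculated osmolality = 2·Na + glucose/18 + urea
= 2·135 + 87/18 + 2.9
= 270 + 4.83 + 2.90
= 277.73 mOsm/kg ≈ 277.7 mOsm/kg
Osmolar gap = measured − calculated = 323 − 277.7 = 45.3 mOsm/kg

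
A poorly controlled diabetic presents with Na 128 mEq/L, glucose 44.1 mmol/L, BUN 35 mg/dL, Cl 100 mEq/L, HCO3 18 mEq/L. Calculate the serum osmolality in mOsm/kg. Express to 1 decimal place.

312.6 mOsm/kg

Calculated osmolality = 2·Na + glucose + BUN/2.8
= 2·128 + 44.1 + 35/2.8
= 256 + 44.10 + 12.50
= 312.6 mOsm/kg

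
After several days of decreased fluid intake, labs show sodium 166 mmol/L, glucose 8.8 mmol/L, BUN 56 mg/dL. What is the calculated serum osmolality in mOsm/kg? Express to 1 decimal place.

Calculated osmolality = 2·Na + glucose + BUN/2.8
= 2·166 + 8.8 + 56/2.8
= 332 + 8.80 + 20
= 360.8 mOsm/kg

360.8 mOsm/kg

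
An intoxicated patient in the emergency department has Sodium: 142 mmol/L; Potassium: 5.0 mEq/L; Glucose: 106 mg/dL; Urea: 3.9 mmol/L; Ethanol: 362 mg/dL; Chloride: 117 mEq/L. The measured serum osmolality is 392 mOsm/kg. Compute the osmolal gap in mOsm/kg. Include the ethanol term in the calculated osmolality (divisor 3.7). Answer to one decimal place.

Calculated osmolality = 2·Na + glucose/18 + urea + ethanol/3.7
= 2·142 + 106/18 + 3.9 + 362/3.7
= 284 + 5.89 + 3.90 + 97.84
= 391.63 mOsm/kg ≈ 391.6 mOsm/kg
Osmolar gap = measured − calculated = 392 − 391.6 = 0.4 mOsm/kg

0.4 mOsm/kg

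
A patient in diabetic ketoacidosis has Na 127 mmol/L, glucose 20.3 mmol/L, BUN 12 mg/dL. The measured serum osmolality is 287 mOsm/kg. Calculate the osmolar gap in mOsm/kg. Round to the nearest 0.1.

8.4 mOsm/kg

Calculated osmolality = 2·Na + glucose + BUN/2.8
= 2·127 + 20.3 + 12/2.8
= 254 + 20.30 + 4.29
= 278.59 mOsm/kg ≈ 278.6 mOsm/kg
Osmolar gap = measured − calculated = 287 − 278.6 = 8.4 mOsm/kg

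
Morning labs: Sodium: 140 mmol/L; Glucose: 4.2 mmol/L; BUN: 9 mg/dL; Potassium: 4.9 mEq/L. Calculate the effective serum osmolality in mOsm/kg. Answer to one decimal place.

284.2 mOsm/kg

Effective osmolality excludes urea (freely permeant across cell membranes):
2·Na + glucose
= 2·140 + 4.2
= 280 + 4.2
= 284.2 mOsm/kg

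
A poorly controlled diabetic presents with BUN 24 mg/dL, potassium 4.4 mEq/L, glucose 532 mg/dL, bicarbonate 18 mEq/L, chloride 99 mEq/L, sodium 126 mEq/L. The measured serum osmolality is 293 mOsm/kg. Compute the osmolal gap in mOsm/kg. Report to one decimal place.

Calculated osmolality = 2·Na + glucose/18 + BUN/2.8
= 2·126 + 532/18 + 24/2.8
= 252 + 29.56 + 8.57
= 290.13 mOsm/kg ≈ 290.1 mOsm/kg
Osmolar gap = measured − calculated = 293 − 290.1 = 2.9 mOsm/kg

2.9 mOsm/kg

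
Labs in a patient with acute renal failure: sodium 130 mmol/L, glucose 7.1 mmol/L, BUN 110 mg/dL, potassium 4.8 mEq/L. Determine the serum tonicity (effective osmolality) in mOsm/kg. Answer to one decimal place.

267.1 mOsm/kg

Effective osmolality excludes urea (freely permeant across cell membranes):
2·Na + glucose
= 2·130 + 7.1
= 260 + 7.1
= 267.1 mOsm/kg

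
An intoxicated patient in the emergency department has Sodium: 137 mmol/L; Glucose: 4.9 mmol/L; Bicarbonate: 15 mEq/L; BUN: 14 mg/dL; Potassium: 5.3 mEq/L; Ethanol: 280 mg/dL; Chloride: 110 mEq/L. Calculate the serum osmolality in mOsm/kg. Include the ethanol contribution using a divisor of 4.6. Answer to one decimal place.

Calculated osmolality = 2·Na + glucose + BUN/2.8 + ethanol/4.6
= 2·137 + 4.9 + 14/2.8 + 280/4.6
= 274 + 4.90 + 5 + 60.87
= 344.77 mOsm/kg

344.8 mOsm/kg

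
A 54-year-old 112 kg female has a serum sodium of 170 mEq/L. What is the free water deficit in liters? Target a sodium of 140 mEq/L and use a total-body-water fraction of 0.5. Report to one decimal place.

12.0 L

TBW = 0.5 · 112 = 56 L
Free water deficit = TBW · (Na/140 − 1)
= 56 · (170/140 − 1)
= 56 · 0.2143
= 12 L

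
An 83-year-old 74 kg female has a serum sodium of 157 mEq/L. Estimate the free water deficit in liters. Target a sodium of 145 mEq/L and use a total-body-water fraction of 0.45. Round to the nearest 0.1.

2.8 L

TBW = 0.45 · 74 = 33.3 L
Free water deficit = TBW · (Na/145 − 1)
= 33.3 · (157/145 − 1)
= 33.3 · 0.0828
= 2.76 L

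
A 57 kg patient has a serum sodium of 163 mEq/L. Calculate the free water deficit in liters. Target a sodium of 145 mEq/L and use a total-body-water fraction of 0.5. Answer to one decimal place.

TBW = 0.5 · 57 = 28.5 L
Free water deficit = TBW · (Na/145 − 1)
= 28.5 · (163/145 − 1)
= 28.5 · 0.1241
= 3.54 L

3.5 L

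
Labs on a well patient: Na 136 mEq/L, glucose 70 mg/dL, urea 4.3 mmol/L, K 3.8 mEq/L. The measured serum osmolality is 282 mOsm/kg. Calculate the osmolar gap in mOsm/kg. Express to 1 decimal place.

Calculated osmolality = 2·Na + glucose/18 + urea
= 2·136 + 70/18 + 4.3
= 272 + 3.89 + 4.30
= 280.19 mOsm/kg ≈ 280.2 mOsm/kg
Osmolar gap = measured − calculated = 282 − 280.2 = 1.8 mOsm/kg

1.8 mOsm/kg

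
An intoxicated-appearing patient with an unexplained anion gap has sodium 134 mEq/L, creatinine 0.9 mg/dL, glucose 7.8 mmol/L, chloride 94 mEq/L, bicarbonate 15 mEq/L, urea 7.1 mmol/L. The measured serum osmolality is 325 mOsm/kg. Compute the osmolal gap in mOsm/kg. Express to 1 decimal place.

42.1 mOsm/kg

Calculated osmolality = 2·Na + glucose + urea
= 2·134 + 7.8 + 7.1
= 268 + 7.80 + 7.10
= 282.9 mOsm/kg ≈ 282.9 mOsm/kg
Osmolar gap = measured − calculated = 325 − 282.9 = 42.1 mOsm/kg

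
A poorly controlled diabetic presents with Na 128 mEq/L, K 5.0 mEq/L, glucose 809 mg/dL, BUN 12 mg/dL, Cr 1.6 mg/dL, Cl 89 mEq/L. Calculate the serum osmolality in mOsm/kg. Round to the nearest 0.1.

305.2 mOsm/kg

Calculated osmolality = 2·Na + glucose/18 + BUN/2.8
= 2·128 + 809/18 + 12/2.8
= 256 + 44.94 + 4.29
= 305.23 mOsm/kg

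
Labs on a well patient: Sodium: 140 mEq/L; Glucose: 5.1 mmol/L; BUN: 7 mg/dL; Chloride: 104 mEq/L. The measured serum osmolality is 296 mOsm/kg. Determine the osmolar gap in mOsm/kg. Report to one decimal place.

8.4 mOsm/kg

Calculated osmolality = 2·Na + glucose + BUN/2.8
= 2·140 + 5.1 + 7/2.8
= 280 + 5.10 + 2.50
= 287.6 mOsm/kg ≈ 287.6 mOsm/kg
Osmolar gap = measured − calculated = 296 − 287.6 = 8.4 mOsm/kg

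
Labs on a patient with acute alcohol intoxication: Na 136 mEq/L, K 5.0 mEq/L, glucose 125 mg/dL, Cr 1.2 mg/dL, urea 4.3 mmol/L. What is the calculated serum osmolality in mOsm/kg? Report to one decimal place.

Calculated osmolality = 2·Na + glucose/18 + urea
= 2·136 + 125/18 + 4.3
= 272 + 6.94 + 4.30
= 283.24 mOsm/kg

283.2 mOsm/kg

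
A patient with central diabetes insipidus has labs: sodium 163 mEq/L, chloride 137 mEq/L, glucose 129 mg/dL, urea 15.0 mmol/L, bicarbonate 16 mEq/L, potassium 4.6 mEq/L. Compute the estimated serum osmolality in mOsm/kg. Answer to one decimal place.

Calculated osmolality = 2·Na + glucose/18 + urea
= 2·163 + 129/18 + 15
= 326 + 7.17 + 15
= 348.17 mOsm/kg

348.2 mOsm/kg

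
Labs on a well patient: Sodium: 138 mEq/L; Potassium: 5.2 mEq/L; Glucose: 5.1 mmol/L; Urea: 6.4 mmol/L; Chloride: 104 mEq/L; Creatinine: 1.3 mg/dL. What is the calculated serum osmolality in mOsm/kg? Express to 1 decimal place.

Calculated osmolality = 2·Na + glucose + urea
= 2·138 + 5.1 + 6.4
= 276 + 5.10 + 6.40
= 287.5 mOsm/kg

287.5 mOsm/kg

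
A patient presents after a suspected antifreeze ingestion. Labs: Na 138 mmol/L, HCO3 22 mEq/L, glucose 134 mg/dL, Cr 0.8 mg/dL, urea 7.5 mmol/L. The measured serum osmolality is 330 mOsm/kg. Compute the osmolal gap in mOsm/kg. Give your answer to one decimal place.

39.1 mOsm/kg

Calculated osmolality = 2·Na + glucose/18 + urea
= 2·138 + 134/18 + 7.5
= 276 + 7.44 + 7.50
= 290.94 mOsm/kg ≈ 290.9 mOsm/kg
Osmolar gap = measured − calculated = 330 − 290.9 = 39.1 mOsm/kg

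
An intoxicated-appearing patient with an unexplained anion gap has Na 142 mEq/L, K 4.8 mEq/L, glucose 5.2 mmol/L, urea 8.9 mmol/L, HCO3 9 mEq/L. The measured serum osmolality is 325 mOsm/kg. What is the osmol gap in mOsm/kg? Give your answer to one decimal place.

Calculated osmolality = 2·Na + glucose + urea
= 2·142 + 5.2 + 8.9
= 284 + 5.20 + 8.90
= 298.1 mOsm/kg ≈ 298.1 mOsm/kg
Osmolar gap = measured − calculated = 325 − 298.1 = 26.9 mOsm/kg

26.9 mOsm/kg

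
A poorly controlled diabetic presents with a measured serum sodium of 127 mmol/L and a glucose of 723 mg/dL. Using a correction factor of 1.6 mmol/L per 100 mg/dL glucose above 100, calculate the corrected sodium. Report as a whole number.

137 mmol/L

Corrected Na = measured Na + 1.6 · (glucose − 100)/100
= 127 + 1.6 · (723 − 100)/100
= 127 + 10
= 137 mmol/L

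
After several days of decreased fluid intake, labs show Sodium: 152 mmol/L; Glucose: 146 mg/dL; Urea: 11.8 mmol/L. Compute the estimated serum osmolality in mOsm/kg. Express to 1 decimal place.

Calculated osmolality = 2·Na + glucose/18 + urea
= 2·152 + 146/18 + 11.8
= 304 + 8.11 + 11.80
= 323.91 mOsm/kg

323.9 mOsm/kg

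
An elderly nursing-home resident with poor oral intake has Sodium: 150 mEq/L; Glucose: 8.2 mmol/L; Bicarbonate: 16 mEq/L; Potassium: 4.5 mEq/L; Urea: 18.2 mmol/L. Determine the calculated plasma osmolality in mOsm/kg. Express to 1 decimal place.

Calculated osmolality = 2·Na + glucose + urea
= 2·150 + 8.2 + 18.2
= 300 + 8.20 + 18.20
= 326.4 mOsm/kg

326.4 mOsm/kg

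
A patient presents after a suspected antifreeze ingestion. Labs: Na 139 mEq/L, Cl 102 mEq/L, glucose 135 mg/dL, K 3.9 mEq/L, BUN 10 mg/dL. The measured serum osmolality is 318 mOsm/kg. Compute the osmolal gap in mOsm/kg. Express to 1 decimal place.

Calculated osmolality = 2·Na + glucose/18 + BUN/2.8
= 2·139 + 135/18 + 10/2.8
= 278 + 7.50 + 3.57
= 289.07 mOsm/kg ≈ 289.1 mOsm/kg
Osmolar gap = measured − calculated = 318 − 289.1 = 28.9 mOsm/kg

28.9 mOsm/kg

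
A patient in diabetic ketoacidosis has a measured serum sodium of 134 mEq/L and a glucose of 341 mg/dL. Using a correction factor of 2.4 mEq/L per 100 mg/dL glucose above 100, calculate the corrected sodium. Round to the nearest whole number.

Corrected Na = measured Na + 2.4 · (glucose − 100)/100
= 134 + 2.4 · (341 − 100)/100
= 134 + 5.8
= 139.8 mEq/L

140 mEq/L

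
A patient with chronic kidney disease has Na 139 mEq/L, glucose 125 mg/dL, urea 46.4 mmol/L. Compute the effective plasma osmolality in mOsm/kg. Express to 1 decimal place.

284.9 mOsm/kg

Effective osmolality excludes urea (freely permeant across cell membranes):
2·Na + glucose/18
= 2·139 + 125/18
= 278 + 6.94
= 284.94 mOsm/kg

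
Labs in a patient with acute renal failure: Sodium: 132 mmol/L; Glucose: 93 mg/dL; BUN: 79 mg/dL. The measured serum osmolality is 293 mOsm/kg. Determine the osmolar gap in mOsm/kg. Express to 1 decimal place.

Calculated osmolality = 2·Na + glucose/18 + BUN/2.8
= 2·132 + 93/18 + 79/2.8
= 264 + 5.17 + 28.21
= 297.38 mOsm/kg ≈ 297.4 mOsm/kg
Osmolar gap = measured − calculated = 293 − 297.4 = -4.4 mOsm/kg

-4.4 mOsm/kg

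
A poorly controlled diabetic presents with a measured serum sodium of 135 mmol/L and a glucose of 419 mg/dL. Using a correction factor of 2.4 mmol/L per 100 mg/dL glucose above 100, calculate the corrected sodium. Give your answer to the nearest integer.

Corrected Na = measured Na + 2.4 · (glucose − 100)/100
= 135 + 2.4 · (419 − 100)/100
= 135 + 7.7
= 142.7 mmol/L

143 mmol/L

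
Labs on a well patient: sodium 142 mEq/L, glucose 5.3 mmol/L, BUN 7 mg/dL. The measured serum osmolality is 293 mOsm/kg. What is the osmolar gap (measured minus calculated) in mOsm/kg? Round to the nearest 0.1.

1.2 mOsm/kg

Calculated osmolality = 2·Na + glucose + BUN/2.8
= 2·142 + 5.3 + 7/2.8
= 284 + 5.30 + 2.50
= 291.8 mOsm/kg ≈ 291.8 mOsm/kg
Osmolar gap = measured − calculated = 293 − 291.8 = 1.2 mOsm/kg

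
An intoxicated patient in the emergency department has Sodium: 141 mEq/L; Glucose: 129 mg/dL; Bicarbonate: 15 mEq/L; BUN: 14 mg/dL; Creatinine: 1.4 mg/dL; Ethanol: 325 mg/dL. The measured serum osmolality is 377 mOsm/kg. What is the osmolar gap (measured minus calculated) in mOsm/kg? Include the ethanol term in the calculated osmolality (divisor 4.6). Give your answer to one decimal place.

12.2 mOsm/kg

Calculated osmolality = 2·Na + glucose/18 + BUN/2.8 + ethanol/4.6
= 2·141 + 129/18 + 14/2.8 + 325/4.6
= 282 + 7.17 + 5 + 70.65
= 364.82 mOsm/kg ≈ 364.8 mOsm/kg
Osmolar gap = measured − calculated = 377 − 364.8 = 12.2 mOsm/kg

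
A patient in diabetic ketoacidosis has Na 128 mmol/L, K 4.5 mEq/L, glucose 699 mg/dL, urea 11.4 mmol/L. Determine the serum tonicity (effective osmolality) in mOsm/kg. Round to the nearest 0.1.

Effective osmolality excludes urea (freely permeant across cell membranes):
2·Na + glucose/18
= 2·128 + 699/18
= 256 + 38.83
= 294.83 mOsm/kg

294.8 mOsm/kg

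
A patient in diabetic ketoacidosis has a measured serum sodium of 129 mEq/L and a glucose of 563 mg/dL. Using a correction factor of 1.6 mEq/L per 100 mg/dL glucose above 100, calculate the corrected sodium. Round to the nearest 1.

136 mEq/L

Corrected Na = measured Na + 1.6 · (glucose − 100)/100
= 129 + 1.6 · (563 − 100)/100
= 129 + 7.4
= 136.4 mEq/L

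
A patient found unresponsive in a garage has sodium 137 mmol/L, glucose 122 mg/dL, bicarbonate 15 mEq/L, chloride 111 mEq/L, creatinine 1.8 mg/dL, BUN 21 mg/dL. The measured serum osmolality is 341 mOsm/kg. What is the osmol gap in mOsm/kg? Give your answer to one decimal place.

52.7 mOsm/kg

Calculated osmolality = 2·Na + glucose/18 + BUN/2.8
= 2·137 + 122/18 + 21/2.8
= 274 + 6.78 + 7.50
= 288.28 mOsm/kg ≈ 288.3 mOsm/kg
Osmolar gap = measured − calculated = 341 − 288.3 = 52.7 mOsm/kg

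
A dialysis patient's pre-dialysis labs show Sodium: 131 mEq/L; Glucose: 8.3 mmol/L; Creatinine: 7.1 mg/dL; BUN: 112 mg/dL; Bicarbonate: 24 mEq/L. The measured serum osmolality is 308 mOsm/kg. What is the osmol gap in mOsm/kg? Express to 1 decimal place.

-2.3 mOsm/kg

Calculated osmolality = 2·Na + glucose + BUN/2.8
= 2·131 + 8.3 + 112/2.8
= 262 + 8.30 + 40
= 310.3 mOsm/kg ≈ 310.3 mOsm/kg
Osmolar gap = measured − calculated = 308 − 310.3 = -2.3 mOsm/kg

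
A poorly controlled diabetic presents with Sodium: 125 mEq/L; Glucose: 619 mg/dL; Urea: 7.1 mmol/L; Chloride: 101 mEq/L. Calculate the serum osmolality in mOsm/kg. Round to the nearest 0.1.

Calculated osmolality = 2·Na + glucose/18 + urea
= 2·125 + 619/18 + 7.1
= 250 + 34.39 + 7.10
= 291.49 mOsm/kg

291.5 mOsm/kg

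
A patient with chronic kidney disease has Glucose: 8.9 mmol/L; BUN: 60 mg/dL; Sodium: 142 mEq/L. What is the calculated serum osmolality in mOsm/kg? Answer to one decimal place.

314.3 mOsm/kg

Calculated osmolality = 2·Na + glucose + BUN/2.8
= 2·142 + 8.9 + 60/2.8
= 284 + 8.90 + 21.43
= 314.33 mOsm/kg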